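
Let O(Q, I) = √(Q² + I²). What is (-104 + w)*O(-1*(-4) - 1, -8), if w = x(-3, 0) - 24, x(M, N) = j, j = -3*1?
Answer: -131*√73 ≈ -1119.3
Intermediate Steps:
j = -3
x(M, N) = -3
w = -27 (w = -3 - 24 = -27)
O(Q, I) = √(I² + Q²)
(-104 + w)*O(-1*(-4) - 1, -8) = (-104 - 27)*√((-8)² + (-1*(-4) - 1)²) = -131*√(64 + (4 - 1)²) = -131*√(64 + 3²) = -131*√(64 + 9) = -131*√73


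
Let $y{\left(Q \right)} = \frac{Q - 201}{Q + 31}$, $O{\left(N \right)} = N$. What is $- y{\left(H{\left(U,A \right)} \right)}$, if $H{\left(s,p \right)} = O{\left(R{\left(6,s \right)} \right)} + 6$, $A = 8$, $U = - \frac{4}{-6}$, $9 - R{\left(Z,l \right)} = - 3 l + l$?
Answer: $\frac{277}{71} \approx 3.9014$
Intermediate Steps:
$R{\left(Z,l \right)} = 9 + 2 l$ ($R{\left(Z,l \right)} = 9 - \left(- 3 l + l\right) = 9 - - 2 l = 9 + 2 l$)
$U = \frac{2}{3}$ ($U = \left(-4\right) \left(- \frac{1}{6}\right) = \frac{2}{3} \approx 0.66667$)
$H{\left(s,p \right)} = 15 + 2 s$ ($H{\left(s,p \right)} = \left(9 + 2 s\right) + 6 = 15 + 2 s$)
$y{\left(Q \right)} = \frac{-201 + Q}{31 + Q}$
$- y{\left(H{\left(U,A \right)} \right)} = - \frac{-201 + \left(15 + 2 \cdot \frac{2}{3}\right)}{31 + \left(15 + 2 \cdot \frac{2}{3}\right)} = - \frac{-201 + \left(15 + \frac{4}{3}\right)}{31 + \left(15 + \frac{4}{3}\right)} = - \frac{-201 + \frac{49}{3}}{31 + \frac{49}{3}} = - \frac{-554}{\frac{142}{3} \cdot 3} = - \frac{3 \left(-554\right)}{142 \cdot 3} = \left(-1\right) \left(- \frac{277}{71}\right) = \frac{277}{71}$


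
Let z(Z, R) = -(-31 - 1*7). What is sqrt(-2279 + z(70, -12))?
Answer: 3*I*sqrt(249) ≈ 47.339*I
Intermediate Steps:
z(Z, R) = 38 (z(Z, R) = -(-31 - 7) = -1*(-38) = 38)
sqrt(-2279 + z(70, -12)) = sqrt(-2279 + 38) = sqrt(-2241) = 3*I*sqrt(249)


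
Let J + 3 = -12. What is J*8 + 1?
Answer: -119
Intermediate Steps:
J = -15 (J = -3 - 12 = -15)
J*8 + 1 = -15*8 + 1 = -120 + 1 = -119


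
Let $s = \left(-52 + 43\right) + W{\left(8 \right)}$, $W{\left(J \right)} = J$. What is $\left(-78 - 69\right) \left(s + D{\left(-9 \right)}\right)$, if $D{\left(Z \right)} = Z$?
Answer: $1470$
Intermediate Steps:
$s = -1$ ($s = \left(-52 + 43\right) + 8 = -9 + 8 = -1$)
$\left(-78 - 69\right) \left(s + D{\left(-9 \right)}\right) = \left(-78 - 69\right) \left(-1 - 9\right) = \left(-147\right) \left(-10\right) = 1470$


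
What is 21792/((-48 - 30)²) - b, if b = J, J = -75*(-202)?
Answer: -7679234/507 ≈ -15146.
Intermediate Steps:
J = 15150
b = 15150
21792/((-48 - 30)²) - b = 21792/((-48 - 30)²) - 1*15150 = 21792/((-78)²) - 15150 = 21792/6084 - 15150 = 21792*(1/6084) - 15150 = 1816/507 - 15150 = -7679234/507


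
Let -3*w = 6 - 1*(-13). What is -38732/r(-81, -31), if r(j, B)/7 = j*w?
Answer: -38732/3591 ≈ -10.786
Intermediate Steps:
w = -19/3 (w = -(6 - 1*(-13))/3 = -(6 + 13)/3 = -1/3*19 = -19/3 ≈ -6.3333)
r(j, B) = -133*j/3 (r(j, B) = 7*(j*(-19/3)) = 7*(-19*j/3) = -133*j/3)
-38732/r(-81, -31) = -38732/((-133/3*(-81))) = -38732/3591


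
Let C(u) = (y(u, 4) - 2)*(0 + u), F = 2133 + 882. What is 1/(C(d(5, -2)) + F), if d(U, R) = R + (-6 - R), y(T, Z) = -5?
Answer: 1/3057 ≈ 0.00032712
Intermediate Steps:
d(U, R) = -6
F = 3015
C(u) = -7*u (C(u) = (-5 - 2)*(0 + u) = -7*u)
1/(C(d(5, -2)) + F) = 1/(-7*(-6) + 3015) = 1/(42 + 3015) = 1/3057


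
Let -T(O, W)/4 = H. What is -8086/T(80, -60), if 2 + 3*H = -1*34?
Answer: -4043/24 ≈ -168.46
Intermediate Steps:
H = -12 (H = -⅔ + (-1*34)/3 = -⅔ + (⅓)*(-34) = -⅔ - 34/3 = -12)
T(O, W) = 48 (T(O, W) = -4*(-12) = 48)
-8086/T(80, -60) = -8086/48 = -8086*1/48 = -4043/24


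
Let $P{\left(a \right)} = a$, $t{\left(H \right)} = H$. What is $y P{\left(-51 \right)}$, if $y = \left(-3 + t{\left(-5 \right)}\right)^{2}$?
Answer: $-3264$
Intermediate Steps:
$y = 64$ ($y = \left(-3 - 5\right)^{2} = \left(-8\right)^{2} = 64$)
$y P{\left(-51 \right)} = 64 \left(-51\right) = -3264$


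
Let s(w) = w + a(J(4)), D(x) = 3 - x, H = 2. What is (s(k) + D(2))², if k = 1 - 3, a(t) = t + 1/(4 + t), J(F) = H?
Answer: 49/36 ≈ 1.3611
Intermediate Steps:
J(F) = 2
k = -2
s(w) = 13/6 + w (s(w) = w + (1 + 2² + 4*2)/(4 + 2) = w + (1 + 4 + 8)/6 = w + (⅙)*13 = w + 13/6 = 13/6 + w)
(s(k) + D(2))² = ((13/6 - 2) + (3 - 1*2))² = (⅙ + (3 - 2))² = (⅙ + 1)² = (7/6)² = 49/36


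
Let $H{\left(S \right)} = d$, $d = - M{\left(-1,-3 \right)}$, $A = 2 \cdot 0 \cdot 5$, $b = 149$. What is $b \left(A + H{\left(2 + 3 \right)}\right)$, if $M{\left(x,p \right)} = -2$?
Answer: $298$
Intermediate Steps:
$A = 0$ ($A = 0 \cdot 5 = 0$)
$d = 2$ ($d = \left(-1\right) \left(-2\right) = 2$)
$H{\left(S \right)} = 2$
$b \left(A + H{\left(2 + 3 \right)}\right) = 149 \left(0 + 2\right) = 149 \cdot 2 = 298$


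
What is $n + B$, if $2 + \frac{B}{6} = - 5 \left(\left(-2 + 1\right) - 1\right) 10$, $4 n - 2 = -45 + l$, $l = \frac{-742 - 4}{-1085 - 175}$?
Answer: $\frac{1455043}{2520} \approx 577.4$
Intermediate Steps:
$l = \frac{373}{630}$ ($l = - \frac{746}{-1260} = \left(-746\right) \left(- \frac{1}{1260}\right) = \frac{373}{630} \approx 0.59206$)
$n = - \frac{26717}{2520}$ ($n = \frac{1}{2} + \frac{-45 + \frac{373}{630}}{4} = \frac{1}{2} + \frac{1}{4} \left(- \frac{27977}{630}\right) = \frac{1}{2} - \frac{27977}{2520} = - \frac{26717}{2520} \approx -10.602$)
$B = 588$ ($B = -12 + 6 - 5 \left(\left(-2 + 1\right) - 1\right) 10 = -12 + 6 - 5 \left(-1 - 1\right) 10 = -12 + 6 \left(-5\right) \left(-2\right) 10 = -12 + 6 \cdot 10 \cdot 10 = -12 + 6 \cdot 100 = -12 + 600 = 588$)
$n + B = - \frac{26717}{2520} + 588 = \frac{1455043}{2520}$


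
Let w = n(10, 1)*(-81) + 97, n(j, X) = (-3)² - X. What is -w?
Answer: 551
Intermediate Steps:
n(j, X) = 9 - X
w = -551 (w = (9 - 1*1)*(-81) + 97 = (9 - 1)*(-81) + 97 = 8*(-81) + 97 = -648 + 97 = -551)
-w = -1*(-551) = 551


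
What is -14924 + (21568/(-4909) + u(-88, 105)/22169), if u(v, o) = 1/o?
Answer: -170585263458671/11426900205 ≈ -14928.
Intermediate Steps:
-14924 + (21568/(-4909) + u(-88, 105)/22169) = -14924 + (21568/(-4909) + 1/(105*22169)) = -14924 + (21568*(-1/4909) + (1/105)*(1/22169)) = -14924 + (-21568/4909 + 1/2327745) = -14924 - 50204799251/11426900205 = -170585263458671/11426900205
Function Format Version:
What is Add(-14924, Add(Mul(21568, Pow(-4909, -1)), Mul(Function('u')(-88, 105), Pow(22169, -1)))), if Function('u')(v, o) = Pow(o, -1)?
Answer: Rational(-170585263458671, 11426900205) ≈ -14928.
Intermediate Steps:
Add(-14924, Add(Mul(21568, Pow(-4909, -1)), Mul(Function('u')(-88, 105), Pow(22169, -1)))) = Add(-14924, Add(Mul(21568, Pow(-4909, -1)), Mul(Pow(105, -1), Pow(22169, -1)))) = Add(-14924, Add(Mul(21568, Rational(-1, 4909)), Mul(Rational(1, 105), Rational(1, 22169)))) = Add(-14924, Add(Rational(-21568, 4909), Rational(1, 2327745))) = Add(-14924, Rational(-50204799251, 11426900205)) = Rational(-170585263458671, 11426900205)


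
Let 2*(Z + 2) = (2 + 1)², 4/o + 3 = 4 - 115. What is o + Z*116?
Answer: 16528/57 ≈ 289.96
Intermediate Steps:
o = -2/57 (o = 4/(-3 + (4 - 115)) = 4/(-3 - 111) = 4/(-114) = 4*(-1/114) = -2/57 ≈ -0.035088)
Z = 5/2 (Z = -2 + (2 + 1)²/2 = -2 + (½)*3² = -2 + (½)*9 = -2 + 9/2 = 5/2 ≈ 2.5000)
o + Z*116 = -2/57 + (5/2)*116 = -2/57 + 290 = 16528/57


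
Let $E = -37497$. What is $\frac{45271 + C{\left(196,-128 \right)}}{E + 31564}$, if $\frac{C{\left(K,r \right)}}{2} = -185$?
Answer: $- \frac{44901}{5933} \approx -7.568$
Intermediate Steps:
$C{\left(K,r \right)} = -370$ ($C{\left(K,r \right)} = 2 \left(-185\right) = -370$)
$\frac{45271 + C{\left(196,-128 \right)}}{E + 31564} = \frac{45271 - 370}{-37497 + 31564} = \frac{44901}{-5933} = 44901 \left(- \frac{1}{5933}\right) = - \frac{44901}{5933}$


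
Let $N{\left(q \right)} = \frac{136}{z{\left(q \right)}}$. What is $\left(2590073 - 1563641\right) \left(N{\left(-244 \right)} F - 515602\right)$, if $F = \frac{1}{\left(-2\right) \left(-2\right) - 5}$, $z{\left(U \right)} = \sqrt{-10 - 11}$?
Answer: $-529230392064 + \frac{46531584 i \sqrt{21}}{7} \approx -5.2923 \cdot 10^{11} + 3.0462 \cdot 10^{7} i$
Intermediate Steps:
$z{\left(U \right)} = i \sqrt{21}$ ($z{\left(U \right)} = \sqrt{-21} = i \sqrt{21}$)
$N{\left(q \right)} = - \frac{136 i \sqrt{21}}{21}$ ($N{\left(q \right)} = \frac{136}{i \sqrt{21}} = 136 \left(- \frac{i \sqrt{21}}{21}\right) = - \frac{136 i \sqrt{21}}{21}$)
$F = -1$ ($F = \frac{1}{4 - 5} = \frac{1}{-1} = -1$)
$\left(2590073 - 1563641\right) \left(N{\left(-244 \right)} F - 515602\right) = \left(2590073 - 1563641\right) \left(- \frac{136 i \sqrt{21}}{21} \left(-1\right) - 515602\right) = 1026432 \left(\frac{136 i \sqrt{21}}{21} - 515602\right) = 1026432 \left(-515602 + \frac{136 i \sqrt{21}}{21}\right) = -529230392064 + \frac{46531584 i \sqrt{21}}{7}$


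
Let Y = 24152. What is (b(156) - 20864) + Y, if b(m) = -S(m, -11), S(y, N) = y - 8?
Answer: 3140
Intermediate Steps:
S(y, N) = -8 + y
b(m) = 8 - m (b(m) = -(-8 + m) = 8 - m)
(b(156) - 20864) + Y = ((8 - 1*156) - 20864) + 24152 = ((8 - 156) - 20864) + 24152 = (-148 - 20864) + 24152 = -21012 + 24152 = 3140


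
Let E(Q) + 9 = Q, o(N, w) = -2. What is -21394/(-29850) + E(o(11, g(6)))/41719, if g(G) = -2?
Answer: 446103968/622656075 ≈ 0.71645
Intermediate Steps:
E(Q) = -9 + Q
-21394/(-29850) + E(o(11, g(6)))/41719 = -21394/(-29850) + (-9 - 2)/41719 = -21394*(-1/29850) - 11*1/41719 = 10697/14925 - 11/41719 = 446103968/622656075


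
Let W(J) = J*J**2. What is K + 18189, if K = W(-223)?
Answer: -11071378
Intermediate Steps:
W(J) = J**3
K = -11089567 (K = (-223)**3 = -11089567)
K + 18189 = -11089567 + 18189 = -11071378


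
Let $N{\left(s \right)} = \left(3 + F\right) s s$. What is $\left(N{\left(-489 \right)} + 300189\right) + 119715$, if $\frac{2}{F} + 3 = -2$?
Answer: $\frac{5208093}{5} \approx 1.0416 \cdot 10^{6}$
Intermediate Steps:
$F = - \frac{2}{5}$ ($F = \frac{2}{-3 - 2} = \frac{2}{-5} = 2 \left(- \frac{1}{5}\right) = - \frac{2}{5} \approx -0.4$)
$N{\left(s \right)} = \frac{13 s^{2}}{5}$ ($N{\left(s \right)} = \left(3 - \frac{2}{5}\right) s s = \frac{13 s}{5} s = \frac{13 s^{2}}{5}$)
$\left(N{\left(-489 \right)} + 300189\right) + 119715 = \left(\frac{13 \left(-489\right)^{2}}{5} + 300189\right) + 119715 = \left(\frac{13}{5} \cdot 239121 + 300189\right) + 119715 = \left(\frac{3108573}{5} + 300189\right) + 119715 = \frac{4609518}{5} + 119715 = \frac{5208093}{5}$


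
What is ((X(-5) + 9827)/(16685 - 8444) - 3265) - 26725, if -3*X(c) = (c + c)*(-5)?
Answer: -741413339/24723 ≈ -29989.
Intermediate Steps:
X(c) = 10*c/3 (X(c) = -(c + c)*(-5)/3 = -2*c*(-5)/3 = -(-10)*c/3 = 10*c/3)
((X(-5) + 9827)/(16685 - 8444) - 3265) - 26725 = (((10/3)*(-5) + 9827)/(16685 - 8444) - 3265) - 26725 = ((-50/3 + 9827)/8241 - 3265) - 26725 = ((29431/3)*(1/8241) - 3265) - 26725 = (29431/24723 - 3265) - 26725 = -80691164/24723 - 26725 = -741413339/24723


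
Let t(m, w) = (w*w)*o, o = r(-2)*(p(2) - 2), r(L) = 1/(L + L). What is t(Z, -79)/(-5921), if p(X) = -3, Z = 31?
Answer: -31205/23684 ≈ -1.3176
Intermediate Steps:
r(L) = 1/(2*L)
o = 5/4 (o = ((1/2)/(-2))*(-3 - 2) = ((1/2)*(-1/2))*(-5) = -1/4*(-5) = 5/4 ≈ 1.2500)
t(m, w) = 5*w**2/4 (t(m, w) = (w*w)*(5/4) = w**2*(5/4) = 5*w**2/4)
t(Z, -79)/(-5921) = ((5/4)*(-79)**2)/(-5921) = ((5/4)*6241)*(-1/5921) = (31205/4)*(-1/5921) = -31205/23684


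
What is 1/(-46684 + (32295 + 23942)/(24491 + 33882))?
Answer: -58373/2725028895 ≈ -2.1421e-5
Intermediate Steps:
1/(-46684 + (32295 + 23942)/(24491 + 33882)) = 1/(-46684 + 56237/58373) = 1/(-2725028895/58373) = -58373/2725028895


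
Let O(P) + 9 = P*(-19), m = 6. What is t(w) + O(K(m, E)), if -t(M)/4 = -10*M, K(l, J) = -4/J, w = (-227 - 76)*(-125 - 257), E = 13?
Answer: 60187879/13 ≈ 4.6298e+6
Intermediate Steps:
w = 115746 (w = -303*(-382) = 115746)
t(M) = 40*M (t(M) = -(-40)*M = 40*M)
O(P) = -9 - 19*P (O(P) = -9 + P*(-19) = -9 - 19*P)
t(w) + O(K(m, E)) = 40*115746 + (-9 - (-76)/13) = 4629840 + (-9 - (-76)/13) = 4629840 + (-9 - 19*(-4/13)) = 4629840 + (-9 + 76/13) = 4629840 - 41/13 = 60187879/13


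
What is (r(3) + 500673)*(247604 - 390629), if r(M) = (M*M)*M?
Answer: -71612617500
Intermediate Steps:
r(M) = M³ (r(M) = M²*M = M³)
(r(3) + 500673)*(247604 - 390629) = (3³ + 500673)*(247604 - 390629) = (27 + 500673)*(-143025) = 500700*(-143025) = -71612617500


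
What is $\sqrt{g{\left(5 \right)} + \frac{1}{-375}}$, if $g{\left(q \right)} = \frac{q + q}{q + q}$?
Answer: $\frac{\sqrt{5610}}{75} \approx 0.99867$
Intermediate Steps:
$g{\left(q \right)} = 1$ ($g{\left(q \right)} = \frac{2 q}{2 q} = 2 q \frac{1}{2 q} = 1$)
$\sqrt{g{\left(5 \right)} + \frac{1}{-375}} = \sqrt{1 + \frac{1}{-375}} = \sqrt{1 - \frac{1}{375}} = \sqrt{\frac{374}{375}} = \frac{\sqrt{5610}}{75}$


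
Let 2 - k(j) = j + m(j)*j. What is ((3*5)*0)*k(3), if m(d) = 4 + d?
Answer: 0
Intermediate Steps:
k(j) = 2 - j - j*(4 + j) (k(j) = 2 - (j + (4 + j)*j) = 2 - (j + j*(4 + j)) = 2 + (-j - j*(4 + j)) = 2 - j - j*(4 + j))
((3*5)*0)*k(3) = ((3*5)*0)*(2 - 1*3 - 1*3*(4 + 3)) = (15*0)*(2 - 3 - 1*3*7) = 0*(2 - 3 - 21) = 0*(-22) = 0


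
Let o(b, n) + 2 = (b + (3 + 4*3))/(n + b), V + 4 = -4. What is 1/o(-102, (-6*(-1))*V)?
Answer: -50/71 ≈ -0.70423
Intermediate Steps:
V = -8 (V = -4 - 4 = -8)
o(b, n) = -2 + (15 + b)/(b + n) (o(b, n) = -2 + (b + (3 + 4*3))/(n + b) = -2 + (b + (3 + 12))/(b + n) = -2 + (b + 15)/(b + n) = -2 + (15 + b)/(b + n))
1/o(-102, (-6*(-1))*V) = 1/((15 - 1*(-102) - 2*(-6*(-1))*(-8))/(-102 - 6*(-1)*(-8))) = 1/((15 + 102 - 12*(-8))/(-102 + 6*(-8))) = 1/((15 + 102 - 2*(-48))/(-102 - 48)) = 1/((15 + 102 + 96)/(-150)) = 1/(-1/150*213) = 1/(-71/50) = -50/71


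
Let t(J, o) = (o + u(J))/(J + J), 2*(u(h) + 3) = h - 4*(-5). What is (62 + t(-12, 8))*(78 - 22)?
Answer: 3451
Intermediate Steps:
u(h) = 7 + h/2 (u(h) = -3 + (h - 4*(-5))/2 = -3 + (h + 20)/2 = -3 + (20 + h)/2 = -3 + (10 + h/2) = 7 + h/2)
t(J, o) = (7 + o + J/2)/(2*J) (t(J, o) = (o + (7 + J/2))/(J + J) = (7 + o + J/2)/((2*J)) = (7 + o + J/2)*(1/(2*J)) = (7 + o + J/2)/(2*J))
(62 + t(-12, 8))*(78 - 22) = (62 + (1/4)*(14 - 12 + 2*8)/(-12))*(78 - 22) = (62 + (1/4)*(-1/12)*(14 - 12 + 16))*56 = (62 + (1/4)*(-1/12)*18)*56 = (62 - 3/8)*56 = (493/8)*56 = 3451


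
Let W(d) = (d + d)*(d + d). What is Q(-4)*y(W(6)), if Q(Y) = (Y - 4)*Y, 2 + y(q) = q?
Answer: 4544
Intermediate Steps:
W(d) = 4*d² (W(d) = (2*d)*(2*d) = 4*d²)
y(q) = -2 + q
Q(Y) = Y*(-4 + Y) (Q(Y) = (-4 + Y)*Y = Y*(-4 + Y))
Q(-4)*y(W(6)) = (-4*(-4 - 4))*(-2 + 4*6²) = (-4*(-8))*(-2 + 4*36) = 32*(-2 + 144) = 32*142 = 4544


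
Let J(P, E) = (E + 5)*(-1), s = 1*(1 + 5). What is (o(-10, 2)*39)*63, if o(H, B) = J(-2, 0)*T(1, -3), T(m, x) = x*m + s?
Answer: -36855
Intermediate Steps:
s = 6 (s = 1*6 = 6)
J(P, E) = -5 - E (J(P, E) = (5 + E)*(-1) = -5 - E)
T(m, x) = 6 + m*x (T(m, x) = x*m + 6 = m*x + 6 = 6 + m*x)
o(H, B) = -15 (o(H, B) = (-5 - 1*0)*(6 + 1*(-3)) = (-5 + 0)*(6 - 3) = -5*3 = -15)
(o(-10, 2)*39)*63 = -15*39*63 = -585*63 = -36855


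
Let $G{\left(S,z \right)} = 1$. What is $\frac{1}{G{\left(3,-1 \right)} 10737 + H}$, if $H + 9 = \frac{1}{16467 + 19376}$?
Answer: $\frac{35843}{384523705} \approx 9.3214 \cdot 10^{-5}$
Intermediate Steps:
$H = - \frac{322586}{35843}$ ($H = -9 + \frac{1}{16467 + 19376} = -9 + \frac{1}{35843} = - \frac{322586}{35843} \approx -9.0$)
$\frac{1}{G{\left(3,-1 \right)} 10737 + H} = \frac{1}{1 \cdot 10737 - \frac{322586}{35843}} = \frac{1}{10737 - \frac{322586}{35843}} = \frac{1}{\frac{384523705}{35843}} = \frac{35843}{384523705}$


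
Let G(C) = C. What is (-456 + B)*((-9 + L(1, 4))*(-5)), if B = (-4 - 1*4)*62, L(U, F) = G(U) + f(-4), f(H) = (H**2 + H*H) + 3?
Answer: 128520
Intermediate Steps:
f(H) = 3 + 2*H**2 (f(H) = (H**2 + H**2) + 3 = 2*H**2 + 3 = 3 + 2*H**2)
L(U, F) = 35 + U (L(U, F) = U + (3 + 2*(-4)**2) = U + (3 + 2*16) = U + (3 + 32) = U + 35 = 35 + U)
B = -496 (B = (-4 - 4)*62 = -8*62 = -496)
(-456 + B)*((-9 + L(1, 4))*(-5)) = (-456 - 496)*((-9 + (35 + 1))*(-5)) = -952*(-9 + 36)*(-5) = -25704*(-5) = -952*(-135) = 128520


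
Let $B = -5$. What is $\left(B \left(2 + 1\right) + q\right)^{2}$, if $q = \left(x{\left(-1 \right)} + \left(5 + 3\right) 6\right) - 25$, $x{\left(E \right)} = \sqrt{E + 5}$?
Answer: $100$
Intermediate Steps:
$x{\left(E \right)} = \sqrt{5 + E}$
$q = 25$ ($q = \left(\sqrt{5 - 1} + \left(5 + 3\right) 6\right) - 25 = \left(\sqrt{4} + 8 \cdot 6\right) - 25 = \left(2 + 48\right) - 25 = 50 - 25 = 25$)
$\left(B \left(2 + 1\right) + q\right)^{2} = \left(- 5 \left(2 + 1\right) + 25\right)^{2} = \left(\left(-5\right) 3 + 25\right)^{2} = \left(-15 + 25\right)^{2} = 10^{2} = 100$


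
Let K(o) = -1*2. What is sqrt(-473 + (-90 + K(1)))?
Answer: I*sqrt(565) ≈ 23.77*I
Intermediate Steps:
K(o) = -2
sqrt(-473 + (-90 + K(1))) = sqrt(-473 + (-90 - 2)) = sqrt(-473 - 92) = sqrt(-565) = I*sqrt(565)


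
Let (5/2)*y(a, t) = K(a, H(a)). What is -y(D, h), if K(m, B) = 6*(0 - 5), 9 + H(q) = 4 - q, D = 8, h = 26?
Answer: 12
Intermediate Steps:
H(q) = -5 - q (H(q) = -9 + (4 - q) = -5 - q)
K(m, B) = -30 (K(m, B) = 6*(-5) = -30)
y(a, t) = -12 (y(a, t) = (⅖)*(-30) = -12)
-y(D, h) = -1*(-12) = 12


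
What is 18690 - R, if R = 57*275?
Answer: 3015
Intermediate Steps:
R = 15675
18690 - R = 18690 - 1*15675 = 18690 - 15675 = 3015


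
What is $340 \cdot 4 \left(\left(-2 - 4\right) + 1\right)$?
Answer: $-6800$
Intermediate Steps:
$340 \cdot 4 \left(\left(-2 - 4\right) + 1\right) = 340 \cdot 4 \left(-6 + 1\right) = 340 \cdot 4 \left(-5\right) = 340 \left(-20\right) = -6800$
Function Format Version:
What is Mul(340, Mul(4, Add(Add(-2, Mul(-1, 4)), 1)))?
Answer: -6800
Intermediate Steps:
Mul(340, Mul(4, Add(Add(-2, Mul(-1, 4)), 1))) = Mul(340, Mul(4, Add(Add(-2, -4), 1))) = Mul(340, Mul(4, Add(-6, 1))) = Mul(340, Mul(4, -5)) = Mul(340, -20) = -6800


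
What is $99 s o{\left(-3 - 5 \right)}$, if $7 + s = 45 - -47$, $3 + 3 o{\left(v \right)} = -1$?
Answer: $-11220$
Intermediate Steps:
$o{\left(v \right)} = - \frac{4}{3}$ ($o{\left(v \right)} = -1 + \frac{1}{3} \left(-1\right) = -1 - \frac{1}{3} = - \frac{4}{3}$)
$s = 85$ ($s = -7 + \left(45 - -47\right) = -7 + \left(45 + 47\right) = -7 + 92 = 85$)
$99 s o{\left(-3 - 5 \right)} = 99 \cdot 85 \left(- \frac{4}{3}\right) = 8415 \left(- \frac{4}{3}\right) = -11220$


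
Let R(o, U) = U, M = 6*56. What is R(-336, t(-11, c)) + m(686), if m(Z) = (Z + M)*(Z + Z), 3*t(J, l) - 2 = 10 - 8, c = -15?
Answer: 4206556/3 ≈ 1.4022e+6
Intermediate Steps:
M = 336
t(J, l) = 4/3 (t(J, l) = ⅔ + (10 - 8)/3 = ⅔ + (⅓)*2 = ⅔ + ⅔ = 4/3)
m(Z) = 2*Z*(336 + Z) (m(Z) = (Z + 336)*(Z + Z) = (336 + Z)*(2*Z) = 2*Z*(336 + Z))
R(-336, t(-11, c)) + m(686) = 4/3 + 2*686*(336 + 686) = 4/3 + 2*686*1022 = 4/3 + 1402184 = 4206556/3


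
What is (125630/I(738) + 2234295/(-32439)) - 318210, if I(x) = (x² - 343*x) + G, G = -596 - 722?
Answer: -499354386307925/1568923048 ≈ -3.1828e+5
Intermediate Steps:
G = -1318
I(x) = -1318 + x² - 343*x (I(x) = (x² - 343*x) - 1318 = -1318 + x² - 343*x)
(125630/I(738) + 2234295/(-32439)) - 318210 = (125630/(-1318 + 738² - 343*738) + 2234295/(-32439)) - 318210 = (125630/(-1318 + 544644 - 253134) + 2234295*(-1/32439)) - 318210 = (125630/290192 - 744765/10813) - 318210 = (125630*(1/290192) - 744765/10813) - 318210 = (62815/145096 - 744765/10813) - 318210 = -107383203845/1568923048 - 318210 = -499354386307925/1568923048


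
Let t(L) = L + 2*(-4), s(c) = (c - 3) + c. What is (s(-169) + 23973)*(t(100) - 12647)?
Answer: -296699760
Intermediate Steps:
s(c) = -3 + 2*c (s(c) = (-3 + c) + c = -3 + 2*c)
t(L) = -8 + L (t(L) = L - 8 = -8 + L)
(s(-169) + 23973)*(t(100) - 12647) = ((-3 + 2*(-169)) + 23973)*((-8 + 100) - 12647) = ((-3 - 338) + 23973)*(92 - 12647) = (-341 + 23973)*(-12555) = 23632*(-12555) = -296699760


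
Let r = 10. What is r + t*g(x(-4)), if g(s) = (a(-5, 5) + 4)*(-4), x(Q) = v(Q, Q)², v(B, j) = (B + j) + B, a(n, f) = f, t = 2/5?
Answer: -22/5 ≈ -4.4000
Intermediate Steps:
t = ⅖ (t = 2*(⅕) = ⅖ ≈ 0.40000)
v(B, j) = j + 2*B
x(Q) = 9*Q² (x(Q) = (Q + 2*Q)² = (3*Q)² = 9*Q²)
g(s) = -36 (g(s) = (5 + 4)*(-4) = 9*(-4) = -36)
r + t*g(x(-4)) = 10 + (⅖)*(-36) = 10 - 72/5 = -22/5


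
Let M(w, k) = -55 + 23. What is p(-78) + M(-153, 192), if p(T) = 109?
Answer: 77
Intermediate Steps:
M(w, k) = -32
p(-78) + M(-153, 192) = 109 - 32 = 77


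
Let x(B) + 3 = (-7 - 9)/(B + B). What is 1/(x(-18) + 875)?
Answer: 9/7852 ≈ 0.0011462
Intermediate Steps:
x(B) = -3 - 8/B (x(B) = -3 + (-7 - 9)/(B + B) = -3 - 16*1/(2*B) = -3 - 8/B)
1/(x(-18) + 875) = 1/((-3 - 8/(-18)) + 875) = 1/((-3 - 8*(-1/18)) + 875) = 1/((-3 + 4/9) + 875) = 1/(-23/9 + 875) = 1/(7852/9) = 9/7852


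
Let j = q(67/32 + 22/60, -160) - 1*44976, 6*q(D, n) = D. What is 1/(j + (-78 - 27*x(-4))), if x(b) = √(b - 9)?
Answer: -28745576640/1295097468873517 + 223948800*I*√13/16836267095355721 ≈ -2.2196e-5 + 4.7959e-8*I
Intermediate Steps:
q(D, n) = D/6
j = -129529699/2880 (j = (67/32 + 22/60)/6 - 1*44976 = (67*(1/32) + 22*(1/60))/6 - 44976 = (67/32 + 11/30)/6 - 44976 = (⅙)*(1181/480) - 44976 = 1181/2880 - 44976 = -129529699/2880 ≈ -44976.)
x(b) = √(-9 + b)
1/(j + (-78 - 27*x(-4))) = 1/(-129529699/2880 + (-78 - 27*√(-9 - 4))) = 1/(-129529699/2880 + (-78 - 27*I*√13)) = 1/(-129754339/2880 - 27*I*√13)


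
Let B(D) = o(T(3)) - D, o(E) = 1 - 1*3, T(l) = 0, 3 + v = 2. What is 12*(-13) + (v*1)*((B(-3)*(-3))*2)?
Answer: -150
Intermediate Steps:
v = -1 (v = -3 + 2 = -1)
o(E) = -2 (o(E) = 1 - 3 = -2)
B(D) = -2 - D
12*(-13) + (v*1)*((B(-3)*(-3))*2) = 12*(-13) + (-1*1)*(((-2 - 1*(-3))*(-3))*2) = -156 - (-2 + 3)*(-3)*2 = -156 - 1*(-3)*2 = -156 - (-3)*2 = -156 - 1*(-6) = -156 + 6 = -150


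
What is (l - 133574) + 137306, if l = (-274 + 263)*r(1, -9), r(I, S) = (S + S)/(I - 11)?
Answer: 18561/5 ≈ 3712.2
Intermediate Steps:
r(I, S) = 2*S/(-11 + I) (r(I, S) = (2*S)/(-11 + I) = 2*S/(-11 + I))
l = -99/5 (l = (-274 + 263)*(2*(-9)/(-11 + 1)) = -22*(-9)/(-10) = -22*(-9)*(-1)/10 = -11*9/5 = -99/5 ≈ -19.800)
(l - 133574) + 137306 = (-99/5 - 133574) + 137306 = -667969/5 + 137306 = 18561/5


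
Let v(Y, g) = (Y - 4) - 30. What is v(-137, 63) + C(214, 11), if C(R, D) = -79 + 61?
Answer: -189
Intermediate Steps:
C(R, D) = -18
v(Y, g) = -34 + Y (v(Y, g) = (-4 + Y) - 30 = -34 + Y)
v(-137, 63) + C(214, 11) = (-34 - 137) - 18 = -171 - 18 = -189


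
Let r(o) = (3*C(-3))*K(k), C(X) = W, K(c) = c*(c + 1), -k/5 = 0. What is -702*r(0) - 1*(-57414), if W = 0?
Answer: 57414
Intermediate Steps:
k = 0 (k = -5*0 = 0)
K(c) = c*(1 + c)
C(X) = 0
r(o) = 0 (r(o) = (3*0)*(0*(1 + 0)) = 0*(0*1) = 0*0 = 0)
-702*r(0) - 1*(-57414) = -702*0 - 1*(-57414) = 0 + 57414 = 57414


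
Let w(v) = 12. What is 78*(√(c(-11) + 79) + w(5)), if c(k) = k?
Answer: 936 + 156*√17 ≈ 1579.2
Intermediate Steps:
78*(√(c(-11) + 79) + w(5)) = 78*(√(-11 + 79) + 12) = 78*(√68 + 12) = 78*(2*√17 + 12) = 78*(12 + 2*√17) = 936 + 156*√17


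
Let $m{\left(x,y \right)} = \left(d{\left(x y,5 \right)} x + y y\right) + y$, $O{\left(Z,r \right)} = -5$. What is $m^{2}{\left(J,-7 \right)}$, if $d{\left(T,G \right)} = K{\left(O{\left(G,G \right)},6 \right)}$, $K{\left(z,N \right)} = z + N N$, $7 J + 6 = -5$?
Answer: $\frac{2209}{49} \approx 45.082$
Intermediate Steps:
$J = - \frac{11}{7}$ ($J = - \frac{6}{7} + \frac{1}{7} \left(-5\right) = - \frac{6}{7} - \frac{5}{7} = - \frac{11}{7} \approx -1.5714$)
$K{\left(z,N \right)} = z + N^{2}$
$d{\left(T,G \right)} = 31$ ($d{\left(T,G \right)} = -5 + 6^{2} = -5 + 36 = 31$)
$m{\left(x,y \right)} = y + y^{2} + 31 x$ ($m{\left(x,y \right)} = \left(31 x + y y\right) + y = \left(31 x + y^{2}\right) + y = \left(y^{2} + 31 x\right) + y = y + y^{2} + 31 x$)
$m^{2}{\left(J,-7 \right)} = \left(-7 + \left(-7\right)^{2} + 31 \left(- \frac{11}{7}\right)\right)^{2} = \left(-7 + 49 - \frac{341}{7}\right)^{2} = \left(- \frac{47}{7}\right)^{2} = \frac{2209}{49}$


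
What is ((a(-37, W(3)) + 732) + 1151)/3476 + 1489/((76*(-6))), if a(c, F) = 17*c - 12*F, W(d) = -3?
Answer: -1146881/396264 ≈ -2.8942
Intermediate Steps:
a(c, F) = -12*F + 17*c
((a(-37, W(3)) + 732) + 1151)/3476 + 1489/((76*(-6))) = (((-12*(-3) + 17*(-37)) + 732) + 1151)/3476 + 1489/((76*(-6))) = (((36 - 629) + 732) + 1151)*(1/3476) + 1489/(-456) = ((-593 + 732) + 1151)*(1/3476) + 1489*(-1/456) = (139 + 1151)*(1/3476) - 1489/456 = 1290*(1/3476) - 1489/456 = 645/1738 - 1489/456 = -1146881/396264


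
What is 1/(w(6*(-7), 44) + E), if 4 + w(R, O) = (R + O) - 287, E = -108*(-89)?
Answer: 1/9323 ≈ 0.00010726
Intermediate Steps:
E = 9612
w(R, O) = -291 + O + R (w(R, O) = -4 + ((R + O) - 287) = -4 + ((O + R) - 287) = -4 + (-287 + O + R) = -291 + O + R)
1/(w(6*(-7), 44) + E) = 1/((-291 + 44 + 6*(-7)) + 9612) = 1/((-291 + 44 - 42) + 9612) = 1/(-289 + 9612) = 1/9323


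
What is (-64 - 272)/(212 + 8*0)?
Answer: -84/53 ≈ -1.5849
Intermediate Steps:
(-64 - 272)/(212 + 8*0) = -336/(212 + 0) = -336/212 = -336*1/212 = -84/53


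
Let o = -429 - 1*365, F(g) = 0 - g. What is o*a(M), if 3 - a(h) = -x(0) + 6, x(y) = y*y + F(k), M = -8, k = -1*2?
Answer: 794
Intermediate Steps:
k = -2
F(g) = -g
x(y) = 2 + y² (x(y) = y*y - 1*(-2) = y² + 2 = 2 + y²)
o = -794 (o = -429 - 365 = -794)
a(h) = -1 (a(h) = 3 - (-(2 + 0²) + 6) = 3 - (-(2 + 0) + 6) = 3 - (-1*2 + 6) = 3 - (-2 + 6) = 3 - 1*4 = 3 - 4 = -1)
o*a(M) = -794*(-1) = 794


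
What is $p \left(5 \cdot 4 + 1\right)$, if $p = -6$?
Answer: $-126$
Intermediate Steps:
$p \left(5 \cdot 4 + 1\right) = - 6 \left(5 \cdot 4 + 1\right) = - 6 \left(20 + 1\right) = \left(-6\right) 21 = -126$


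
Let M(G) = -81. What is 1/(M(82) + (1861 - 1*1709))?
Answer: 1/71 ≈ 0.014085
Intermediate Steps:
1/(M(82) + (1861 - 1*1709)) = 1/(-81 + (1861 - 1*1709)) = 1/(-81 + (1861 - 1709)) = 1/(-81 + 152) = 1/71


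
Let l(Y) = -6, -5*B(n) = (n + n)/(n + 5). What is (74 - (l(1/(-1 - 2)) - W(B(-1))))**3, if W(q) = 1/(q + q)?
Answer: 614125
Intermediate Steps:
B(n) = -2*n/(5*(5 + n)) (B(n) = -(n + n)/(5*(n + 5)) = -2*n/(5*(5 + n)))
W(q) = 1/(2*q)
(74 - (l(1/(-1 - 2)) - W(B(-1))))**3 = (74 - (-6 - 1/(2*((-2*(-1)/(25 + 5*(-1)))))))**3 = (74 - (-6 - 1/(2*((-2*(-1)/(25 - 5))))))**3 = (74 - (-6 - 1/(2*((-2*(-1)/20)))))**3 = (74 - (-6 - 1/(2*((-2*(-1)*1/20)))))**3 = (74 - (-6 - 1/(2*1/10)))**3 = (74 - (-6 - 10/2))**3 = (74 - (-6 - 1*5))**3 = (74 - (-6 - 5))**3 = (74 - 1*(-11))**3 = (74 + 11)**3 = 85**3 = 614125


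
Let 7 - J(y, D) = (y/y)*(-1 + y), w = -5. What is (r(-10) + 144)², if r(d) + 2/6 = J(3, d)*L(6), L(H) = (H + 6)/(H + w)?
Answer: 373321/9 ≈ 41480.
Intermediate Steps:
L(H) = (6 + H)/(-5 + H) (L(H) = (H + 6)/(H - 5) = (6 + H)/(-5 + H))
J(y, D) = 8 - y (J(y, D) = 7 - y/y*(-1 + y) = 7 - (-1 + y) = 7 + (1 - y) = 8 - y)
r(d) = 179/3 (r(d) = -⅓ + (8 - 1*3)*((6 + 6)/(-5 + 6)) = -⅓ + (8 - 3)*(12/1) = -⅓ + 5*(1*12) = -⅓ + 5*12 = -⅓ + 60 = 179/3)
(r(-10) + 144)² = (179/3 + 144)² = (611/3)² = 373321/9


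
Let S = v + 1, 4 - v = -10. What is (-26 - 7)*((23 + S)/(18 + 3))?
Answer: -418/7 ≈ -59.714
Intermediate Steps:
v = 14 (v = 4 - 1*(-10) = 4 + 10 = 14)
S = 15 (S = 14 + 1 = 15)
(-26 - 7)*((23 + S)/(18 + 3)) = (-26 - 7)*((23 + 15)/(18 + 3)) = -1254/21 = -33*38/21 = -418/7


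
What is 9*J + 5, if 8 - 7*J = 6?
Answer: 53/7 ≈ 7.5714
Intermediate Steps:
J = 2/7 (J = 8/7 - 1/7*6 = 8/7 - 6/7 = 2/7 ≈ 0.28571)
9*J + 5 = 9*(2/7) + 5 = 18/7 + 5 = 53/7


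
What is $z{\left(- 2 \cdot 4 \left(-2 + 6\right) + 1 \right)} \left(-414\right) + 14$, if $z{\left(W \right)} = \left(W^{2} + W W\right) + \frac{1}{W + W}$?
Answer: $- \frac{24666307}{31} \approx -7.9569 \cdot 10^{5}$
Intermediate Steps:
$z{\left(W \right)} = \frac{1}{2 W} + 2 W^{2}$ ($z{\left(W \right)} = \left(W^{2} + W^{2}\right) + \frac{1}{2 W} = 2 W^{2} + \frac{1}{2 W} = \frac{1}{2 W} + 2 W^{2}$)
$z{\left(- 2 \cdot 4 \left(-2 + 6\right) + 1 \right)} \left(-414\right) + 14 = \frac{1 + 4 \left(- 2 \cdot 4 \left(-2 + 6\right) + 1\right)^{3}}{2 \left(- 2 \cdot 4 \left(-2 + 6\right) + 1\right)} \left(-414\right) + 14 = \frac{1 + 4 \left(- 2 \cdot 4 \cdot 4 + 1\right)^{3}}{2 \left(- 2 \cdot 4 \cdot 4 + 1\right)} \left(-414\right) + 14 = \frac{1 + 4 \left(\left(-2\right) 16 + 1\right)^{3}}{2 \left(\left(-2\right) 16 + 1\right)} \left(-414\right) + 14 = \frac{1 + 4 \left(-32 + 1\right)^{3}}{2 \left(-32 + 1\right)} \left(-414\right) + 14 = \frac{1 + 4 \left(-31\right)^{3}}{2 \left(-31\right)} \left(-414\right) + 14 = \frac{1}{2} \left(- \frac{1}{31}\right) \left(1 + 4 \left(-29791\right)\right) \left(-414\right) + 14 = \frac{1}{2} \left(- \frac{1}{31}\right) \left(1 - 119164\right) \left(-414\right) + 14 = \frac{1}{2} \left(- \frac{1}{31}\right) \left(-119163\right) \left(-414\right) + 14 = \frac{119163}{62} \left(-414\right) + 14 = - \frac{24666741}{31} + 14 = - \frac{24666307}{31}$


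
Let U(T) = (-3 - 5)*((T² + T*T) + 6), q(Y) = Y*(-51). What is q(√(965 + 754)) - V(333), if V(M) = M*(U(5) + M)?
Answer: 38295 - 153*√191 ≈ 36181.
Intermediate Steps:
q(Y) = -51*Y
U(T) = -48 - 16*T² (U(T) = -8*((T² + T²) + 6) = -8*(2*T² + 6) = -8*(6 + 2*T²) = -48 - 16*T²)
V(M) = M*(-448 + M) (V(M) = M*((-48 - 16*5²) + M) = M*((-48 - 16*25) + M) = M*((-48 - 400) + M) = M*(-448 + M))
q(√(965 + 754)) - V(333) = -51*√(965 + 754) - 333*(-448 + 333) = -153*√191 - 333*(-115) = -153*√191 - 1*(-38295) = -153*√191 + 38295 = 38295 - 153*√191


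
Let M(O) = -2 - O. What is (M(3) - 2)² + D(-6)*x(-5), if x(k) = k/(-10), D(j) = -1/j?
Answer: 589/12 ≈ 49.083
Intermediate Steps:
x(k) = -k/10 (x(k) = k*(-⅒) = -k/10)
(M(3) - 2)² + D(-6)*x(-5) = ((-2 - 1*3) - 2)² + (-1/(-6))*(-⅒*(-5)) = ((-2 - 3) - 2)² - 1*(-⅙)*(½) = (-5 - 2)² + (⅙)*(½) = (-7)² + 1/12 = 49 + 1/12 = 589/12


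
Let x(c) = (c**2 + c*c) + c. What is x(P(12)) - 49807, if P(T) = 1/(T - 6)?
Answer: -448261/9 ≈ -49807.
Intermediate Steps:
P(T) = 1/(-6 + T)
x(c) = c + 2*c**2 (x(c) = (c**2 + c**2) + c = 2*c**2 + c = c + 2*c**2)
x(P(12)) - 49807 = (1 + 2/(-6 + 12))/(-6 + 12) - 49807 = (1 + 2/6)/6 - 49807 = (1 + 2*(1/6))/6 - 49807 = (1 + 1/3)/6 - 49807 = (1/6)*(4/3) - 49807 = 2/9 - 49807 = -448261/9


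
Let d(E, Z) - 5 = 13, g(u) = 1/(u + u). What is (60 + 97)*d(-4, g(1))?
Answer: 2826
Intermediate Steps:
g(u) = 1/(2*u)
d(E, Z) = 18 (d(E, Z) = 5 + 13 = 18)
(60 + 97)*d(-4, g(1)) = (60 + 97)*18 = 157*18 = 2826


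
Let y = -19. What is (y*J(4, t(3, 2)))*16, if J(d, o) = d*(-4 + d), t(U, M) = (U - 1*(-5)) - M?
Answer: 0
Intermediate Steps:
t(U, M) = 5 + U - M (t(U, M) = (U + 5) - M = (5 + U) - M = 5 + U - M)
(y*J(4, t(3, 2)))*16 = -76*(-4 + 4)*16 = -76*0*16 = -19*0*16 = 0*16 = 0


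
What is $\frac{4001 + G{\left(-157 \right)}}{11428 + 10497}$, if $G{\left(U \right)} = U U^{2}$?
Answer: $- \frac{3865892}{21925} \approx -176.32$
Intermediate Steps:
$G{\left(U \right)} = U^{3}$
$\frac{4001 + G{\left(-157 \right)}}{11428 + 10497} = \frac{4001 + \left(-157\right)^{3}}{11428 + 10497} = \frac{4001 - 3869893}{21925} = \left(-3865892\right) \frac{1}{21925} = - \frac{3865892}{21925}$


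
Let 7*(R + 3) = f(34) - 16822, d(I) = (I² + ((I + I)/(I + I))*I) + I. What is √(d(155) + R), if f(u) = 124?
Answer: √1075382/7 ≈ 148.14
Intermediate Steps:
d(I) = I² + 2*I (d(I) = (I² + ((2*I)/((2*I)))*I) + I = (I² + ((2*I)*(1/(2*I)))*I) + I = (I² + 1*I) + I = (I² + I) + I = (I + I²) + I = I² + 2*I)
R = -16719/7 (R = -3 + (124 - 16822)/7 = -3 + (⅐)*(-16698) = -3 - 16698/7 = -16719/7 ≈ -2388.4)
√(d(155) + R) = √(155*(2 + 155) - 16719/7) = √(155*157 - 16719/7) = √(24335 - 16719/7) = √(153626/7) = √1075382/7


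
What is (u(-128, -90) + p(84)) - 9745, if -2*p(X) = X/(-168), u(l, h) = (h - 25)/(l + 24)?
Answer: -1013339/104 ≈ -9743.6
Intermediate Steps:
u(l, h) = (-25 + h)/(24 + l)
p(X) = X/336 (p(X) = -X/(2*(-168)) = -X*(-1)/(2*168) = -(-1)*X/336 = X/336)
(u(-128, -90) + p(84)) - 9745 = ((-25 - 90)/(24 - 128) + (1/336)*84) - 9745 = (-115/(-104) + ¼) - 9745 = (-1/104*(-115) + ¼) - 9745 = (115/104 + ¼) - 9745 = 141/104 - 9745 = -1013339/104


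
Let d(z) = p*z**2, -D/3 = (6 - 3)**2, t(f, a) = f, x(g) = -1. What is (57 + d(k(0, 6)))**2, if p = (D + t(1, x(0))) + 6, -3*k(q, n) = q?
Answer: 3249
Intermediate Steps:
D = -27 (D = -3*(6 - 3)**2 = -3*3**2 = -3*9 = -27)
k(q, n) = -q/3
p = -20 (p = (-27 + 1) + 6 = -26 + 6 = -20)
d(z) = -20*z**2
(57 + d(k(0, 6)))**2 = (57 - 20*(-1/3*0)**2)**2 = (57 - 20*0**2)**2 = (57 - 20*0)**2 = (57 + 0)**2 = 57**2 = 3249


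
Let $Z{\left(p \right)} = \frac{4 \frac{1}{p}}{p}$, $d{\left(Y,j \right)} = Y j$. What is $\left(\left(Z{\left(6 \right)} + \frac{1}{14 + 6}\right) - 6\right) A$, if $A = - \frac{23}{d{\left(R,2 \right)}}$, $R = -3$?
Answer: $- \frac{24173}{1080} \approx -22.382$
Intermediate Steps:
$Z{\left(p \right)} = \frac{4}{p^{2}}$
$A = \frac{23}{6}$ ($A = - \frac{23}{\left(-3\right) 2} = - \frac{23}{-6} = \left(-23\right) \left(- \frac{1}{6}\right) = \frac{23}{6} \approx 3.8333$)
$\left(\left(Z{\left(6 \right)} + \frac{1}{14 + 6}\right) - 6\right) A = \left(\left(\frac{4}{36} + \frac{1}{14 + 6}\right) - 6\right) \frac{23}{6} = \left(\left(4 \cdot \frac{1}{36} + \frac{1}{20}\right) - 6\right) \frac{23}{6} = \left(\left(\frac{1}{9} + \frac{1}{20}\right) - 6\right) \frac{23}{6} = \left(\frac{29}{180} - 6\right) \frac{23}{6} = \left(- \frac{1051}{180}\right) \frac{23}{6} = - \frac{24173}{1080}$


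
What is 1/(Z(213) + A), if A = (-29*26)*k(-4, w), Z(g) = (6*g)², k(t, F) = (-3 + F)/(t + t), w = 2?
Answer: 4/6532759 ≈ 6.1230e-7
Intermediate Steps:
k(t, F) = (-3 + F)/(2*t) (k(t, F) = (-3 + F)/((2*t)) = (-3 + F)*(1/(2*t)) = (-3 + F)/(2*t))
Z(g) = 36*g²
A = -377/4 (A = (-29*26)*((½)*(-3 + 2)/(-4)) = -377*(-1)*(-1)/4 = -754*⅛ = -377/4 ≈ -94.250)
1/(Z(213) + A) = 1/(36*213² - 377/4) = 1/(36*45369 - 377/4) = 1/(1633284 - 377/4) = 1/(6532759/4) = 4/6532759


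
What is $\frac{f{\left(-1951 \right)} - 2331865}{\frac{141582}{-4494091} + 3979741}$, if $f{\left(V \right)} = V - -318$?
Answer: $- \frac{1498136051474}{2555045438407} \approx -0.58634$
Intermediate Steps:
$f{\left(V \right)} = 318 + V$ ($f{\left(V \right)} = V + 318 = 318 + V$)
$\frac{f{\left(-1951 \right)} - 2331865}{\frac{141582}{-4494091} + 3979741} = \frac{\left(318 - 1951\right) - 2331865}{\frac{141582}{-4494091} + 3979741} = \frac{-1633 - 2331865}{141582 \left(- \frac{1}{4494091}\right) + 3979741} = - \frac{2333498}{- \frac{20226}{642013} + 3979741} = - \frac{2333498}{\frac{2555045438407}{642013}} = \left(-2333498\right) \frac{642013}{2555045438407} = - \frac{1498136051474}{2555045438407}$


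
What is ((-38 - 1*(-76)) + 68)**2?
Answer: 11236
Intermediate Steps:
((-38 - 1*(-76)) + 68)**2 = ((-38 + 76) + 68)**2 = (38 + 68)**2 = 106**2 = 11236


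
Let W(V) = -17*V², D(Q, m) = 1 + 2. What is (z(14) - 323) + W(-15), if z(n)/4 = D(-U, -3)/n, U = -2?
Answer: -29030/7 ≈ -4147.1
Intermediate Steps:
D(Q, m) = 3
z(n) = 12/n (z(n) = 4*(3/n) = 12/n)
(z(14) - 323) + W(-15) = (12/14 - 323) - 17*(-15)² = (12*(1/14) - 323) - 17*225 = (6/7 - 323) - 3825 = -2255/7 - 3825 = -29030/7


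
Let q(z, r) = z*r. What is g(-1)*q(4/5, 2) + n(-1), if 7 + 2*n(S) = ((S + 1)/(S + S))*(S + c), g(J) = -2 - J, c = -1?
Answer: -51/10 ≈ -5.1000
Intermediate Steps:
n(S) = -7/2 + (1 + S)*(-1 + S)/(4*S) (n(S) = -7/2 + (((S + 1)/(S + S))*(S - 1))/2 = -7/2 + (((1 + S)/((2*S)))*(-1 + S))/2 = -7/2 + (((1 + S)*(1/(2*S)))*(-1 + S))/2 = -7/2 + (((1 + S)/(2*S))*(-1 + S))/2 = -7/2 + ((1 + S)*(-1 + S)/(2*S))/2 = -7/2 + (1 + S)*(-1 + S)/(4*S))
q(z, r) = r*z
g(-1)*q(4/5, 2) + n(-1) = (-2 - 1*(-1))*(2*(4/5)) + (¼)*(-1 - 1*(-1)*(14 - 1*(-1)))/(-1) = (-2 + 1)*(2*(4*(⅕))) + (¼)*(-1)*(-1 - 1*(-1)*(14 + 1)) = -2*4/5 + (¼)*(-1)*(-1 - 1*(-1)*15) = -1*8/5 + (¼)*(-1)*(-1 + 15) = -8/5 + (¼)*(-1)*14 = -8/5 - 7/2 = -51/10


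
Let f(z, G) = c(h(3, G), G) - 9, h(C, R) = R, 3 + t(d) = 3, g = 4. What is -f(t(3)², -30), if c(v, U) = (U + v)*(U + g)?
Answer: -1551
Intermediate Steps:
t(d) = 0 (t(d) = -3 + 3 = 0)
c(v, U) = (4 + U)*(U + v) (c(v, U) = (U + v)*(U + 4) = (U + v)*(4 + U) = (4 + U)*(U + v))
f(z, G) = -9 + 2*G² + 8*G (f(z, G) = (G² + 4*G + 4*G + G*G) - 9 = (G² + 4*G + 4*G + G²) - 9 = (2*G² + 8*G) - 9 = -9 + 2*G² + 8*G)
-f(t(3)², -30) = -(-9 + 2*(-30)² + 8*(-30)) = -(-9 + 2*900 - 240) = -(-9 + 1800 - 240) = -1*1551 = -1551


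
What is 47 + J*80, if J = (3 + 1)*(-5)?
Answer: -1553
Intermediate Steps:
J = -20 (J = 4*(-5) = -20)
47 + J*80 = 47 - 20*80 = 47 - 1600 = -1553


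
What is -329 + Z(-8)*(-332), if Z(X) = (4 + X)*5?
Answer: 6311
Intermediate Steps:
Z(X) = 20 + 5*X
-329 + Z(-8)*(-332) = -329 + (20 + 5*(-8))*(-332) = -329 + (20 - 40)*(-332) = -329 - 20*(-332) = -329 + 6640 = 6311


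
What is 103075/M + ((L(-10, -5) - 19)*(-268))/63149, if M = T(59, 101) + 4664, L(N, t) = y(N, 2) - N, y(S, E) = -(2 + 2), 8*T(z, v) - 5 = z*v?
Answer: 421156766/22039001 ≈ 19.110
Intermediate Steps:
T(z, v) = 5/8 + v*z/8 (T(z, v) = 5/8 + (z*v)/8 = 5/8 + (v*z)/8 = 5/8 + v*z/8)
y(S, E) = -4 (y(S, E) = -1*4 = -4)
L(N, t) = -4 - N
M = 10819/2 (M = (5/8 + (⅛)*101*59) + 4664 = (5/8 + 5959/8) + 4664 = 1491/2 + 4664 = 10819/2 ≈ 5409.5)
103075/M + ((L(-10, -5) - 19)*(-268))/63149 = 103075/(10819/2) + (((-4 - 1*(-10)) - 19)*(-268))/63149 = 103075*(2/10819) + (((-4 + 10) - 19)*(-268))*(1/63149) = 6650/349 + ((6 - 19)*(-268))*(1/63149) = 6650/349 - 13*(-268)*(1/63149) = 6650/349 + 3484*(1/63149) = 6650/349 + 3484/63149 = 421156766/22039001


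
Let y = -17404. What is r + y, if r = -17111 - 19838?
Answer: -54353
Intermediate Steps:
r = -36949
r + y = -36949 - 17404 = -54353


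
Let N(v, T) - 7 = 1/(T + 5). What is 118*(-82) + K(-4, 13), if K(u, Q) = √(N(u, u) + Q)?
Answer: -9676 + √21 ≈ -9671.4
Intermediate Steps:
N(v, T) = 7 + 1/(5 + T) (N(v, T) = 7 + 1/(T + 5) = 7 + 1/(5 + T))
K(u, Q) = √(Q + (36 + 7*u)/(5 + u)) (K(u, Q) = √((36 + 7*u)/(5 + u) + Q) = √(Q + (36 + 7*u)/(5 + u)))
118*(-82) + K(-4, 13) = 118*(-82) + √((36 + 7*(-4) + 13*(5 - 4))/(5 - 4)) = -9676 + √((36 - 28 + 13*1)/1) = -9676 + √(1*(36 - 28 + 13)) = -9676 + √(1*21) = -9676 + √21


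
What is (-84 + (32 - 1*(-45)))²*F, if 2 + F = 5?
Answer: 147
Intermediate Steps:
F = 3 (F = -2 + 5 = 3)
(-84 + (32 - 1*(-45)))²*F = (-84 + (32 - 1*(-45)))²*3 = (-84 + (32 + 45))²*3 = (-84 + 77)²*3 = (-7)²*3 = 49*3 = 147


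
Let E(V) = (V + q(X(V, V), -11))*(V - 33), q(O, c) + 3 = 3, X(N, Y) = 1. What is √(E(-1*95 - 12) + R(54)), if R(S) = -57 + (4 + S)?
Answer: √14981 ≈ 122.40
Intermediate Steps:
q(O, c) = 0 (q(O, c) = -3 + 3 = 0)
R(S) = -53 + S
E(V) = V*(-33 + V) (E(V) = (V + 0)*(V - 33) = V*(-33 + V))
√(E(-1*95 - 12) + R(54)) = √((-1*95 - 12)*(-33 + (-1*95 - 12)) + (-53 + 54)) = √((-95 - 12)*(-33 + (-95 - 12)) + 1) = √(-107*(-33 - 107) + 1) = √(-107*(-140) + 1) = √(14980 + 1) = √14981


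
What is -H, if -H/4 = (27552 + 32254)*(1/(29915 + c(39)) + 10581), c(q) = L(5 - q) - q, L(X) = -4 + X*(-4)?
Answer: 9494640549047/3751 ≈ 2.5312e+9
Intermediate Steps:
L(X) = -4 - 4*X
c(q) = -24 + 3*q (c(q) = (-4 - 4*(5 - q)) - q = (-4 + (-20 + 4*q)) - q = (-24 + 4*q) - q = -24 + 3*q)
H = -9494640549047/3751 (H = -4*(27552 + 32254)*(1/(29915 + (-24 + 3*39)) + 10581) = -239224*(1/(29915 + (-24 + 117)) + 10581) = -239224*(1/(29915 + 93) + 10581) = -239224*(1/30008 + 10581) = -239224*317514649/30008 = -4*9494640549047/15004 = -9494640549047/3751 ≈ -2.5312e+9)
-H = -1*(-9494640549047/3751) = 9494640549047/3751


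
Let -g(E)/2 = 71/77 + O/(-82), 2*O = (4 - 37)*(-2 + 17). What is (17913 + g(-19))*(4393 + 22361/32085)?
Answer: 7968635103386009/101292345 ≈ 7.8670e+7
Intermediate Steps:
O = -495/2 (O = ((4 - 37)*(-2 + 17))/2 = (-33*15)/2 = (1/2)*(-495) = -495/2 ≈ -247.50)
g(E) = -49759/6314 (g(E) = -2*(71/77 - 495/2/(-82)) = -2*(71*(1/77) - 495/2*(-1/82)) = -2*(71/77 + 495/164) = -2*49759/12628 = -49759/6314)
(17913 + g(-19))*(4393 + 22361/32085) = (17913 - 49759/6314)*(4393 + 22361/32085) = 113052923*(4393 + 22361*(1/32085))/6314 = 113052923*(4393 + 22361/32085)/6314 = (113052923/6314)*(140971766/32085) = 7968635103386009/101292345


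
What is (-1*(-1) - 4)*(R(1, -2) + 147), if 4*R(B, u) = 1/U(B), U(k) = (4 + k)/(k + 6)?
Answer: -8841/20 ≈ -442.05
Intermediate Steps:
U(k) = (4 + k)/(6 + k)
R(B, u) = (6 + B)/(4*(4 + B)) (R(B, u) = 1/(4*(((4 + B)/(6 + B)))) = ((6 + B)/(4 + B))/4 = (6 + B)/(4*(4 + B)))
(-1*(-1) - 4)*(R(1, -2) + 147) = (-1*(-1) - 4)*((6 + 1)/(4*(4 + 1)) + 147) = (1 - 4)*((¼)*7/5 + 147) = -3*((¼)*(⅕)*7 + 147) = -3*(7/20 + 147) = -3*2947/20 = -8841/20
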